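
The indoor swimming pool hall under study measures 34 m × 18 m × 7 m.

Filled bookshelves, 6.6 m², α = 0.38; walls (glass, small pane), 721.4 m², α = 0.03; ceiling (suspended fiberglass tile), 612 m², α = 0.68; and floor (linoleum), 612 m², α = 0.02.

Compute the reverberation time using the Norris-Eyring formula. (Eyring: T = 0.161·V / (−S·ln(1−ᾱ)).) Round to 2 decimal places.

1.34 seconds

Total surface area S = 6.6 + 721.4 + 612 + 612 = 1952.0 m².
Σ(Sᵢαᵢ) = 6.6·0.38 + 721.4·0.03 + 612·0.68 + 612·0.02 = 452.550.
Mean coefficient ᾱ = A/S = 0.2318.
−S·ln(1−ᾱ) = −1952.0 × ln(1 − 0.2318) = 514.752.
V = 34 × 18 × 7 = 4284 m³.
T = 0.161·V/[−S·ln(1−ᾱ)] = 0.161·4284/514.752 = 1.34 s.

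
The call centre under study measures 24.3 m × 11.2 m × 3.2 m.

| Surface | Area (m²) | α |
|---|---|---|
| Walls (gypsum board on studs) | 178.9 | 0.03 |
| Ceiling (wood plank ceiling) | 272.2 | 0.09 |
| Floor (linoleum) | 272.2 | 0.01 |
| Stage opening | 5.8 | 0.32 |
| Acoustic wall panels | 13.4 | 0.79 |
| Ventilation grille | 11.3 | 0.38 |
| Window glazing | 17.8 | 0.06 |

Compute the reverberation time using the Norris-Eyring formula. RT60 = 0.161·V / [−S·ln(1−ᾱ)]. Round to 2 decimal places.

2.69 sec

S = Σ Sᵢ = 771.6 m².
Absorption A = 178.9·0.03 + 272.2·0.09 + 272.2·0.01 + 5.8·0.32 + 13.4·0.79 + 11.3·0.38 + 17.8·0.06 = 50.391 sabins.
ᾱ = 50.391 / 771.6 = 0.0653.
Eyring denominator: −S ln(1−ᾱ) = 52.106.
V = 24.3 × 11.2 × 3.2 = 870.912 m³.
T = 0.161·V/[−S·ln(1−ᾱ)] = 0.161·870.912/52.106 = 2.69 s.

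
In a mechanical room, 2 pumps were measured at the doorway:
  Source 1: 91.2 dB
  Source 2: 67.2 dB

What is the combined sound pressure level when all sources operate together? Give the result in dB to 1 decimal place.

91.2 dB

Σ 10^(Lᵢ/10) = 1.324e+09.
Back to dB: 10·log₁₀ Σ = 91.2 dB.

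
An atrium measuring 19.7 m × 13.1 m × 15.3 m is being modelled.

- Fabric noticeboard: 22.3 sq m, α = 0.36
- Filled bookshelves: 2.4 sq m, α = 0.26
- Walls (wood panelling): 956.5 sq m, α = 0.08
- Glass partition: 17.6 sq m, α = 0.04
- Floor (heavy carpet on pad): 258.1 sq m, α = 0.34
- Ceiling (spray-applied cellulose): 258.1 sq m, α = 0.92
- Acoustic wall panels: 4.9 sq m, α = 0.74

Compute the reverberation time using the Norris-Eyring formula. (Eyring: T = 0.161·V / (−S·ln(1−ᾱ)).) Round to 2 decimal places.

1.31 s

S = Σ Sᵢ = 1519.9 sq m.
Σ(Sᵢαᵢ) = 22.3·0.36 + 2.4·0.26 + 956.5·0.08 + 17.6·0.04 + 258.1·0.34 + 258.1·0.92 + 4.9·0.74 = 414.708.
ᾱ = 414.708 / 1519.9 = 0.2729.
−S·ln(1−ᾱ) = −1519.9 × ln(1 − 0.2729) = 484.379.
V = 19.7 × 13.1 × 15.3 = 3948.471 m³.
T = 0.161·V/[−S·ln(1−ᾱ)] = 0.161·3948.471/484.379 = 1.31 s.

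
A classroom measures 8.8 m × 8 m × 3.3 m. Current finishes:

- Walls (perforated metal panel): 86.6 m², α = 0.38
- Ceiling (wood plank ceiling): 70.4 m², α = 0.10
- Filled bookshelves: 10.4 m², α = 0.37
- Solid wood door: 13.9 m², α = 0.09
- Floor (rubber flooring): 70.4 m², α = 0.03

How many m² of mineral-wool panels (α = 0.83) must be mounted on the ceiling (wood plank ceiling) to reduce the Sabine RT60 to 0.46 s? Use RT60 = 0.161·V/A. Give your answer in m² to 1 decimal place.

46.8

A₁ = Σ Sᵢαᵢ = 86.6·0.38 + 70.4·0.10 + 10.4·0.37 + 13.9·0.09 + 70.4·0.03 = 47.159 sabins.
V = 232.32 m³. Target absorption A₂ = 0.161 × 232.32 / 0.46 = 81.312 sabins.
Absorption to add: 81.312 − 47.159 = 34.153 sabins.
Net gain per m²: Δα = 0.83 − 0.10 = 0.73.
Panel area = 34.153 / 0.73 = 46.8 m².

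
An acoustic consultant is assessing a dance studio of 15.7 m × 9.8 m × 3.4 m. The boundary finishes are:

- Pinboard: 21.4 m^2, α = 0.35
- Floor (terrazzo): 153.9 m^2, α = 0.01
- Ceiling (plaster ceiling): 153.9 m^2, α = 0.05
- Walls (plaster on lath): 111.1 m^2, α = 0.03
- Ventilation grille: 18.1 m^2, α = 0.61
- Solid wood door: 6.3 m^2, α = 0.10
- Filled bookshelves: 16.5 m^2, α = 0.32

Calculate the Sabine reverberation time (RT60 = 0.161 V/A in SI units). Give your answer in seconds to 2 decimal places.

Equivalent absorption area: A = 21.4*0.35 + 153.9*0.01 + 153.9*0.05 + 111.1*0.03 + 18.1*0.61 + 6.3*0.10 + 16.5*0.32 = 37.008 m^2.
Volume V = 15.7 × 9.8 × 3.4 = 523.124 m³.
Sabine: RT60 = 0.161 × 523.124 / 37.008 = 2.28 s.

2.28 s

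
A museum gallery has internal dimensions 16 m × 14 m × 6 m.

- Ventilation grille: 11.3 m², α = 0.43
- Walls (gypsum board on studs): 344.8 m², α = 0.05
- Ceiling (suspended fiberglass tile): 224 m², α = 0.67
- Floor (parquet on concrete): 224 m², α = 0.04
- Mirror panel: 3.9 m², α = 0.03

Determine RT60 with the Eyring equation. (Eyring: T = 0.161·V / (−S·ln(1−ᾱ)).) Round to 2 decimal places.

1.05 s

S = Σ Sᵢ = 808.0 m².
Absorption A = 11.3·0.43 + 344.8·0.05 + 224·0.67 + 224·0.04 + 3.9·0.03 = 181.256 sabins.
Mean coefficient ᾱ = A/S = 0.2243.
−S·ln(1−ᾱ) = −808.0 × ln(1 − 0.2243) = 205.223.
V = 16 × 14 × 6 = 1344 m³.
RT60 = 0.161 × 1344 / 205.223 = 1.05 s.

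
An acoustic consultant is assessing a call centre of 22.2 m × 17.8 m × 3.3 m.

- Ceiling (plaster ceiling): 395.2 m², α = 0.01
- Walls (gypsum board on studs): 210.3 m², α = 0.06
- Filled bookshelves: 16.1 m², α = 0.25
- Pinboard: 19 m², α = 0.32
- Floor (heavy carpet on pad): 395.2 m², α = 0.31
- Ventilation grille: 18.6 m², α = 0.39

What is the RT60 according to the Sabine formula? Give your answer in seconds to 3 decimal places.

Total absorption A = 395.2·0.01 + 210.3·0.06 + 16.1·0.25 + 19·0.32 + 395.2·0.31 + 18.6·0.39
  = 3.952 + 12.618 + 4.025 + 6.080 + 122.512 + 7.254 = 156.441 m² sabins.
Room volume: 1304.028 m³.
Sabine: RT60 = 0.161 × 1304.028 / 156.441 = 1.342 s.

1.342 s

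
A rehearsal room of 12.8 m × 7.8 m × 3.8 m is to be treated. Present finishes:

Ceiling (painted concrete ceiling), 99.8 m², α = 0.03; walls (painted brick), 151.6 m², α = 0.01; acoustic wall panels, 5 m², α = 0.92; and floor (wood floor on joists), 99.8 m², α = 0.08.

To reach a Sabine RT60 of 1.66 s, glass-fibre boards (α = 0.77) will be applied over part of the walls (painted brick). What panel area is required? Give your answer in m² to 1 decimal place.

Total absorption A₁ = 99.8×0.03 + 151.6×0.01 + 5×0.92 + 99.8×0.08
  = 2.994 + 1.516 + 4.600 + 7.984 = 17.094 m² sabins.
Required A₂ = 0.161·379.392/1.66 = 36.796 sabins.
Absorption to add: 36.796 − 17.094 = 19.702 sabins.
Net gain per m²: Δα = 0.77 − 0.01 = 0.76.
Area = ΔA/Δα = 19.702/0.76 = 25.9 m².

25.9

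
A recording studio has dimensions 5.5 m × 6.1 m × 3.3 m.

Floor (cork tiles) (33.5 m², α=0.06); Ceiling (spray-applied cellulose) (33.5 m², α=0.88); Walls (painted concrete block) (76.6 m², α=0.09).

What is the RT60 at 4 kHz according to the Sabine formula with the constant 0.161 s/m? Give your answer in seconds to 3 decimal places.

0.464 s

Summing Sᵢαᵢ: 2.010 + 29.480 + 6.894 → A = 38.384 sabins.
V = 5.5·6.1·3.3 = 110.715 m³.
Sabine: RT60 = 0.161 × 110.715 / 38.384 = 0.464 s.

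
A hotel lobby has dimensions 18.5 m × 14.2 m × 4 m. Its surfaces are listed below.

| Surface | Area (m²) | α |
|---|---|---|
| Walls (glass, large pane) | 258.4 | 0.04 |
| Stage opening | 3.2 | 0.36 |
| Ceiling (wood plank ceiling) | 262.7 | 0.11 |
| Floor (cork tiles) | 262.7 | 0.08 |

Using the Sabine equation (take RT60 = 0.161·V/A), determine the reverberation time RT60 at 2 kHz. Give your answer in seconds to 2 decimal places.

Equivalent absorption area: A = 258.4*0.04 + 3.2*0.36 + 262.7*0.11 + 262.7*0.08 = 61.401 m².
Volume V = 18.5 × 14.2 × 4 = 1050.8 m³.
T = 0.161 V/A = 0.161·1050.8/61.401 = 2.76 s.

2.76 sec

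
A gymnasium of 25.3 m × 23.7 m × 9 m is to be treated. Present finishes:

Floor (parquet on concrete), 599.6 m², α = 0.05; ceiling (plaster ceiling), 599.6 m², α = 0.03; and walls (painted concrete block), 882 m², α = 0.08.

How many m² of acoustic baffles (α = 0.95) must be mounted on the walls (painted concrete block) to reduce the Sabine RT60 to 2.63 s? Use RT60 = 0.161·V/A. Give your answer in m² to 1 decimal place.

A₁ = Σ Sᵢαᵢ = 599.6·0.05 + 599.6·0.03 + 882·0.08 = 118.528 sabins.
V = 5396.49 m³. Target absorption A₂ = 0.161 × 5396.49 / 2.63 = 330.355 sabins.
ΔA needed = 330.355 − 118.528 = 211.827 sabins.
Each m² of panel replacing the walls (painted concrete block) adds (0.95 − 0.08) = 0.87 sabins.
Panel area = 211.827 / 0.87 = 243.5 m².

243.5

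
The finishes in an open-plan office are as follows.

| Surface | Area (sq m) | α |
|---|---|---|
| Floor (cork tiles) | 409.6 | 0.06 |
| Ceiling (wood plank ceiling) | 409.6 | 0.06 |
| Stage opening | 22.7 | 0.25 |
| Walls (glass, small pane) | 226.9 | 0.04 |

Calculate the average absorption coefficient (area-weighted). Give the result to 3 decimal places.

Total surface area S = 1068.8 sq m.
Σ(Sᵢαᵢ) = 409.6·0.06 + 409.6·0.06 + 22.7·0.25 + 226.9·0.04 = 63.903.
ᾱ = A/S = 0.060.

0.060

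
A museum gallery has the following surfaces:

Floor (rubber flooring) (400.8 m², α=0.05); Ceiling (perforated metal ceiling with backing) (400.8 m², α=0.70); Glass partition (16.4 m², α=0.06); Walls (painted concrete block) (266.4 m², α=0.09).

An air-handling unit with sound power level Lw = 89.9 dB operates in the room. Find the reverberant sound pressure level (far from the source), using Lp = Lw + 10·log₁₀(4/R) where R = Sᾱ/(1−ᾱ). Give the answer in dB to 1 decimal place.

69.2 dB

A = 325.560 sabins; S = 1084.4 m².
ᾱ = 325.560/1084.4 = 0.3002; R = Sᾱ/(1−ᾱ) = 325.560/(1−0.3002) = 465.219 m².
Lp = 89.9 + 10·log₁₀(4/465.219) = 89.9 + (-20.66) = 69.2 dB.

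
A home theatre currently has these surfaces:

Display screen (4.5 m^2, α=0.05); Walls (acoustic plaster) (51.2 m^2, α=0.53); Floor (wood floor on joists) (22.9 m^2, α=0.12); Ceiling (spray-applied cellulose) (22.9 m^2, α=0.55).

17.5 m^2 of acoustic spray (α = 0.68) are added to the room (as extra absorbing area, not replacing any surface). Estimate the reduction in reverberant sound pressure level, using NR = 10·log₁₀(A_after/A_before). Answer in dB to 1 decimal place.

Total absorption A_before = 4.5×0.05 + 51.2×0.53 + 22.9×0.12 + 22.9×0.55
  = 0.225 + 27.136 + 2.748 + 12.595 = 42.704 m^2 sabins.
Added absorption = 17.5 × 0.68 = 11.900 sabins.
A_after = 42.704 + 11.900 = 54.604 sabins.
Reduction = 10 log₁₀(A_after/A_before) = 10 log₁₀(1.2787) = 1.1 dB.

1.1 dB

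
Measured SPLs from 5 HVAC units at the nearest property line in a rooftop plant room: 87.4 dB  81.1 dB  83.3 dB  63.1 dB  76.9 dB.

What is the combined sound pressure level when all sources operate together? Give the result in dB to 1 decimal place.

Converting to relative power and adding: 10^(87.4/10) + 10^(81.1/10) + 10^(83.3/10) + 10^(63.1/10) + 10^(76.9/10) = 9.432e+08.
L_total = 10·log₁₀(9.432e+08) = 89.7 dB.

89.7 dB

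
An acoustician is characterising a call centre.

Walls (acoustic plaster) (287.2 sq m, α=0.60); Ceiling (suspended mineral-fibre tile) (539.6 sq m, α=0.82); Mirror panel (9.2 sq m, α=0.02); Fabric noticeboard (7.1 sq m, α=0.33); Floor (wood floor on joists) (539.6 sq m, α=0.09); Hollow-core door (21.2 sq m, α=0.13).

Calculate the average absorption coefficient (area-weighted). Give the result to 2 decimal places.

S = Σ Sᵢ = 287.2 + 539.6 + 9.2 + 7.1 + 539.6 + 21.2 = 1403.9 sq m.
A = 287.2×0.60 + 539.6×0.82 + 9.2×0.02 + 7.1×0.33 + 539.6×0.09 + 21.2×0.13 = 668.639 sabins.
ᾱ = A/S = 0.48.

0.48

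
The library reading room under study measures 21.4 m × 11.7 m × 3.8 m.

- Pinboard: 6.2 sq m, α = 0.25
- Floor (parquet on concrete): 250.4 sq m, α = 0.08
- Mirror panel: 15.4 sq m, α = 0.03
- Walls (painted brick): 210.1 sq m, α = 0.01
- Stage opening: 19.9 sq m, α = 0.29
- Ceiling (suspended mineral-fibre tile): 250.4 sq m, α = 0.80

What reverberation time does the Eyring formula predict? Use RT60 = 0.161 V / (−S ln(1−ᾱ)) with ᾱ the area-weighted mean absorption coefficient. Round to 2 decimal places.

0.56 s

Total surface area S = 6.2 + 250.4 + 15.4 + 210.1 + 19.9 + 250.4 = 752.4 sq m.
Σ(Sᵢαᵢ) = 6.2×0.25 + 250.4×0.08 + 15.4×0.03 + 210.1×0.01 + 19.9×0.29 + 250.4×0.80 = 230.236.
Mean coefficient ᾱ = A/S = 0.3060.
Eyring denominator: −S ln(1−ᾱ) = 274.839.
V = 21.4 × 11.7 × 3.8 = 951.444 m³.
T = 0.161·V/[−S·ln(1−ᾱ)] = 0.161·951.444/274.839 = 0.56 s.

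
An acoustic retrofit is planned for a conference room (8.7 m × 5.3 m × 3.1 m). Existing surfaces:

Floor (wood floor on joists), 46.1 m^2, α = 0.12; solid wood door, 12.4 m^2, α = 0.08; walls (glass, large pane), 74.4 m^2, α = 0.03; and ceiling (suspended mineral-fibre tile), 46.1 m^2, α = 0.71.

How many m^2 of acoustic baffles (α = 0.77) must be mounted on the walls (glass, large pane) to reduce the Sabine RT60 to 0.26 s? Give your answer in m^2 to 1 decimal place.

63.5

Total absorption A₁ = 46.1*0.12 + 12.4*0.08 + 74.4*0.03 + 46.1*0.71
  = 5.532 + 0.992 + 2.232 + 32.731 = 41.487 m^2 sabins.
V = 142.941 m³. Target absorption A₂ = 0.161 × 142.941 / 0.26 = 88.513 sabins.
Absorption to add: 88.513 − 41.487 = 47.026 sabins.
Net gain per m^2: Δα = 0.77 − 0.03 = 0.74.
Area = ΔA/Δα = 47.026/0.74 = 63.5 m^2.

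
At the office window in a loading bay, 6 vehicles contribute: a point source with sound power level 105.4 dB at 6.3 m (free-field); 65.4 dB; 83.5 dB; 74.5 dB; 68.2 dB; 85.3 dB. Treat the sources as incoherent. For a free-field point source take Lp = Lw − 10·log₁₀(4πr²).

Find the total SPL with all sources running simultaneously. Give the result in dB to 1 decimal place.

88.3 dB

Source at 6.3 m: Lp = 105.4 − 10·log₁₀(4π·6.3²) = 105.4 − 10·log₁₀(498.759) = 78.4 dB.
Sum in the linear (power) domain: Σ 10^(Lᵢ/10) = 10^(78.4/10) + 10^(65.4/10) + 10^(83.5/10) + 10^(74.5/10) + 10^(68.2/10) + 10^(85.3/10) = 6.702e+08.
Combined level = 10 log₁₀(6.702e+08) = 88.3 dB.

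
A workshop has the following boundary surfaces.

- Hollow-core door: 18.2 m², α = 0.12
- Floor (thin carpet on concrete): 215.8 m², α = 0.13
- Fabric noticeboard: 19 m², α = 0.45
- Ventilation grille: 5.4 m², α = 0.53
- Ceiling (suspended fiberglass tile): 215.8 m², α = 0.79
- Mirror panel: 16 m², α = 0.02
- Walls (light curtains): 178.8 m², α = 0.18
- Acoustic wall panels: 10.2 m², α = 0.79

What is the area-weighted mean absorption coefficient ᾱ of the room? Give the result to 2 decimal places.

Total surface area S = 679.2 m².
Weighted sum Σ Sα = 252.694.
ᾱ = A/S = 0.37.

0.37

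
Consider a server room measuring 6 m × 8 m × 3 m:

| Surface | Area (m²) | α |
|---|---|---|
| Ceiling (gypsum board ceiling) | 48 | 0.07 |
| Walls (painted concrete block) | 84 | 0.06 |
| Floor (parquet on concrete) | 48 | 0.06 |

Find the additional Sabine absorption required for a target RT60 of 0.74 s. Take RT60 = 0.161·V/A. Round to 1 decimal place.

20.0 sabins

A₁ = Σ Sᵢαᵢ = 48×0.07 + 84×0.06 + 48×0.06 = 11.280 sabins.
For T = 0.74 s, need A₂ = 0.161·V/T = 0.161·144/0.74 = 31.330 sabins.
Additional absorption ΔA = 31.330 − 11.280 = 20.0 sabins.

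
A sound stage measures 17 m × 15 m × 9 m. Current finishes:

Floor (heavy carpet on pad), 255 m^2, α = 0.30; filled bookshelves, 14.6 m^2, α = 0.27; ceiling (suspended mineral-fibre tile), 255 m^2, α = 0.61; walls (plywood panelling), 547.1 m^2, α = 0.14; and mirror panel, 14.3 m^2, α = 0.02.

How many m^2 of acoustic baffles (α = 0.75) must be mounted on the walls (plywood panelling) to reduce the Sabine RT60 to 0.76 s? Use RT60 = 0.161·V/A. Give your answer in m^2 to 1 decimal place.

284.1

Equivalent absorption area: A₁ = 255×0.30 + 14.6×0.27 + 255×0.61 + 547.1×0.14 + 14.3×0.02 = 312.872 m^2.
V = 2295 m³. Target absorption A₂ = 0.161 × 2295 / 0.76 = 486.178 sabins.
Absorption to add: 486.178 − 312.872 = 173.306 sabins.
Each m^2 of panel replacing the walls (plywood panelling) adds (0.75 − 0.14) = 0.61 sabins.
Area = ΔA/Δα = 173.306/0.61 = 284.1 m^2.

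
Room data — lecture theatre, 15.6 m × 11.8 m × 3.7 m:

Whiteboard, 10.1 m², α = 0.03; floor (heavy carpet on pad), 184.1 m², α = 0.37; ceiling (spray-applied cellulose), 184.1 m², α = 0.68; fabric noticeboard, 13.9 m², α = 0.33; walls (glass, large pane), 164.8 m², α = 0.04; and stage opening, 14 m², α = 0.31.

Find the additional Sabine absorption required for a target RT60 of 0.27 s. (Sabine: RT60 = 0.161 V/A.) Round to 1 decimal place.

197.0 sabins

Equivalent absorption area: A₁ = 10.1·0.03 + 184.1·0.37 + 184.1·0.68 + 13.9·0.33 + 164.8·0.04 + 14·0.31 = 209.127 m².
V = 681.096 m³. Required absorption A₂ = 0.161 × 681.096 / 0.27 = 406.135 sabins.
ΔA = A₂ − A₁ = 406.135 − 209.127 = 197.0 sabins.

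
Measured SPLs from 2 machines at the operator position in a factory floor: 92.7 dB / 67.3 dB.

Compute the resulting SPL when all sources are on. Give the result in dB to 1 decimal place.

92.7 dB

Σ 10^(Lᵢ/10) = 1.867e+09.
Back to dB: 10·log₁₀ Σ = 92.7 dB.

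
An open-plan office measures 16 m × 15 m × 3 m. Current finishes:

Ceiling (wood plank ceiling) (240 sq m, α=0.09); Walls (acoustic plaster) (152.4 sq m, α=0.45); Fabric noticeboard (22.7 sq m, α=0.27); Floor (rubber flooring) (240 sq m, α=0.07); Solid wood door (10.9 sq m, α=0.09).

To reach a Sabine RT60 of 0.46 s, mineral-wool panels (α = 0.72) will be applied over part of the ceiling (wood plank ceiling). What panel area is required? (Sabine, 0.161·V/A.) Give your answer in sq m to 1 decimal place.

Equivalent absorption area: A₁ = 240·0.09 + 152.4·0.45 + 22.7·0.27 + 240·0.07 + 10.9·0.09 = 114.090 sq m.
V = 720 m³. Target absorption A₂ = 0.161 × 720 / 0.46 = 252.000 sabins.
Absorption to add: 252.000 − 114.090 = 137.910 sabins.
Each sq m of panel replacing the ceiling (wood plank ceiling) adds (0.72 − 0.09) = 0.63 sabins.
Panel area = 137.910 / 0.63 = 218.9 sq m.

218.9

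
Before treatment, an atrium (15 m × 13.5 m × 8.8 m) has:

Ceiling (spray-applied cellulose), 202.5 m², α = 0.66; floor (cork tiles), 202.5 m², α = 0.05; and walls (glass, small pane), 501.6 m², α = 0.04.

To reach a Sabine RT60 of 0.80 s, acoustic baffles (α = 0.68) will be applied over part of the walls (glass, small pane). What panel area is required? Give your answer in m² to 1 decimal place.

A₁ = Σ Sᵢαᵢ = 202.5*0.66 + 202.5*0.05 + 501.6*0.04 = 163.839 sabins.
Required A₂ = 0.161·1782/0.80 = 358.627 sabins.
Absorption to add: 358.627 − 163.839 = 194.788 sabins.
Each m² of panel replacing the walls (glass, small pane) adds (0.68 − 0.04) = 0.64 sabins.
Panel area = 194.788 / 0.64 = 304.4 m².

304.4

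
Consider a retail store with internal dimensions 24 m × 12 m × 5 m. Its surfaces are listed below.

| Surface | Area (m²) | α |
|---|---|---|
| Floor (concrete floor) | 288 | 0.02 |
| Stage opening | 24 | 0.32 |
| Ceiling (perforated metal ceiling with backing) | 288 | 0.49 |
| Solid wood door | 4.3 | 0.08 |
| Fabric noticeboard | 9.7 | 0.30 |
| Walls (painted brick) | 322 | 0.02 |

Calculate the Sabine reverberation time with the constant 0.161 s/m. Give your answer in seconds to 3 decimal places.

1.411 sec

Total absorption A = 288*0.02 + 24*0.32 + 288*0.49 + 4.3*0.08 + 9.7*0.30 + 322*0.02
  = 5.760 + 7.680 + 141.120 + 0.344 + 2.910 + 6.440 = 164.254 m² sabins.
V = 24·12·5 = 1440 m³.
RT60 = 0.161 · V / A = 0.161 × 1440 / 164.254 = 1.411 s.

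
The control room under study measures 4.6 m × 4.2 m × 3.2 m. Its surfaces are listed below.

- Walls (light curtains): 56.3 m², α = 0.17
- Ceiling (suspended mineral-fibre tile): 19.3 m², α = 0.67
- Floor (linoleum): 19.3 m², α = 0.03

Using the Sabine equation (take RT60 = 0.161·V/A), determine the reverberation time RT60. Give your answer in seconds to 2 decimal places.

0.43 sec

Summing Sᵢαᵢ: 9.571 + 12.931 + 0.579 → A = 23.081 sabins.
V = 4.6·4.2·3.2 = 61.824 m³.
Sabine: RT60 = 0.161 × 61.824 / 23.081 = 0.43 s.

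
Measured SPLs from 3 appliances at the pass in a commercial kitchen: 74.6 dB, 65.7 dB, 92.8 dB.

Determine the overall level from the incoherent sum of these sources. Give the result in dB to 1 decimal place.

92.9 dB

Converting to relative power and adding: 10^(74.6/10) + 10^(65.7/10) + 10^(92.8/10) = 1.938e+09.
Back to dB: 10·log₁₀ Σ = 92.9 dB.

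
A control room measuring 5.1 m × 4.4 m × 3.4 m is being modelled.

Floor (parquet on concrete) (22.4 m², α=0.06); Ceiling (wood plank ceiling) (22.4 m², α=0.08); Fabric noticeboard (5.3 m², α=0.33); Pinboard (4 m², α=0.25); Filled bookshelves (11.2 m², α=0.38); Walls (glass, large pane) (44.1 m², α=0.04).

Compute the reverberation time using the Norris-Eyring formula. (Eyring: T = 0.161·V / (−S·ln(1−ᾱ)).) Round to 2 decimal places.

0.97 sec

Total surface area S = 22.4 + 22.4 + 5.3 + 4 + 11.2 + 44.1 = 109.4 m².
Absorption A = 22.4·0.06 + 22.4·0.08 + 5.3·0.33 + 4·0.25 + 11.2·0.38 + 44.1·0.04 = 11.905 sabins.
ᾱ = 11.905 / 109.4 = 0.1088.
Eyring denominator: −S ln(1−ᾱ) = 12.601.
V = 5.1 × 4.4 × 3.4 = 76.296 m³.
T = 0.161·V/[−S·ln(1−ᾱ)] = 0.161·76.296/12.601 = 0.97 s.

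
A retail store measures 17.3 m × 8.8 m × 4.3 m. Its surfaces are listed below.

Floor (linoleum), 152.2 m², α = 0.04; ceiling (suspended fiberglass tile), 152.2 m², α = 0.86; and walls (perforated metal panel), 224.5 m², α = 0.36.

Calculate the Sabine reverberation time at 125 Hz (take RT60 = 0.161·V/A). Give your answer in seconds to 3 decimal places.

Summing Sᵢαᵢ: 6.088 + 130.892 + 80.820 → A = 217.800 sabins.
Volume V = 17.3 × 8.8 × 4.3 = 654.632 m³.
Sabine: RT60 = 0.161 × 654.632 / 217.800 = 0.484 s.

0.484 s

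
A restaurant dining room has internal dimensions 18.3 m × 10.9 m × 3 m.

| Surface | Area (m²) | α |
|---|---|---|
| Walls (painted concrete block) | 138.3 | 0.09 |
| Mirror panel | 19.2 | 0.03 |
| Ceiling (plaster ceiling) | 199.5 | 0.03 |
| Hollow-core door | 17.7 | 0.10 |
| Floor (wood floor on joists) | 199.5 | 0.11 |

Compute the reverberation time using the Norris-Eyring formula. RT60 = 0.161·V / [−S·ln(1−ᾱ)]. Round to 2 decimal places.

Total surface area S = 138.3 + 19.2 + 199.5 + 17.7 + 199.5 = 574.2 m².
Absorption A = 138.3·0.09 + 19.2·0.03 + 199.5·0.03 + 17.7·0.10 + 199.5·0.11 = 42.723 sabins.
Mean coefficient ᾱ = A/S = 0.0744.
Eyring denominator: −S ln(1−ᾱ) = 44.393.
V = 18.3 × 10.9 × 3 = 598.41 m³.
RT60 = 0.161 × 598.41 / 44.393 = 2.17 s.

2.17 sec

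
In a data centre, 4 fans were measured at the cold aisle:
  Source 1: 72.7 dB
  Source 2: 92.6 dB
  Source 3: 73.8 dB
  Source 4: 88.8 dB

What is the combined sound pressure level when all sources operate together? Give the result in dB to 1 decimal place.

Sum in the linear (power) domain: Σ 10^(Lᵢ/10) = 10^(72.7/10) + 10^(92.6/10) + 10^(73.8/10) + 10^(88.8/10) = 2.621e+09.
Combined level = 10 log₁₀(2.621e+09) = 94.2 dB.

94.2 dB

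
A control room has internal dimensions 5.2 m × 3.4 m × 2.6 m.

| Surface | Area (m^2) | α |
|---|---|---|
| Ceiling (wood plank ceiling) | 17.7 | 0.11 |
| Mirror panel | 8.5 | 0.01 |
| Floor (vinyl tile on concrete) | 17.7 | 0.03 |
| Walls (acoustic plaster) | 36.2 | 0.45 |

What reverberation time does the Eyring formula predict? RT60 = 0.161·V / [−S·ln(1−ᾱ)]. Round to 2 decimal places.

0.34 s

S = Σ Sᵢ = 80.1 m^2.
Σ(Sᵢαᵢ) = 17.7×0.11 + 8.5×0.01 + 17.7×0.03 + 36.2×0.45 = 18.853.
Mean coefficient ᾱ = A/S = 0.2354.
−S·ln(1−ᾱ) = −80.1 × ln(1 − 0.2354) = 21.499.
V = 5.2 × 3.4 × 2.6 = 45.968 m³.
T = 0.161·V/[−S·ln(1−ᾱ)] = 0.161·45.968/21.499 = 0.34 s.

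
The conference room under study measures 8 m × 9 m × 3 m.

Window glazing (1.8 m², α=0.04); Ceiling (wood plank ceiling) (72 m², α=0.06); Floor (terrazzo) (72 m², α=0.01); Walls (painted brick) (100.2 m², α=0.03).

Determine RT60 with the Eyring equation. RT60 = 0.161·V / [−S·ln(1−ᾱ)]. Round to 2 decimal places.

S = Σ Sᵢ = 246.0 m².
Absorption A = 1.8·0.04 + 72·0.06 + 72·0.01 + 100.2·0.03 = 8.118 sabins.
ᾱ = 8.118 / 246.0 = 0.0330.
−S·ln(1−ᾱ) = −246.0 × ln(1 − 0.0330) = 8.255.
V = 8 × 9 × 3 = 216 m³.
RT60 = 0.161 × 216 / 8.255 = 4.21 s.

4.21 sec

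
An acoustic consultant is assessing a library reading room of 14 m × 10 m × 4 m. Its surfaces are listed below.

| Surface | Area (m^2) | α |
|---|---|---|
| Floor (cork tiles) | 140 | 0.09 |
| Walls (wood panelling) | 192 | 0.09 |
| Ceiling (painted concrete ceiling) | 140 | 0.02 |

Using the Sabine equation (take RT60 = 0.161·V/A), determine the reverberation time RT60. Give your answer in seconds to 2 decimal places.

2.76 sec

Total absorption A = 140×0.09 + 192×0.09 + 140×0.02
  = 12.600 + 17.280 + 2.800 = 32.680 m^2 sabins.
Room volume: 560 m³.
RT60 = 0.161 · V / A = 0.161 × 560 / 32.680 = 2.76 s.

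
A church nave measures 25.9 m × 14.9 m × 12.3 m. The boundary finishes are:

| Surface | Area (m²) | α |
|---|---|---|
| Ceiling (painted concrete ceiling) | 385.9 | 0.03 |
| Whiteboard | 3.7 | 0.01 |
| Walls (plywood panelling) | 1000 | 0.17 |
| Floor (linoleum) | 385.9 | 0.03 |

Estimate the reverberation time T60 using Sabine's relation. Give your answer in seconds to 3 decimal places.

3.956 s

Summing Sᵢαᵢ: 11.577 + 0.037 + 170.000 + 11.577 → A = 193.191 sabins.
Volume V = 25.9 × 14.9 × 12.3 = 4746.693 m³.
T = 0.161 V/A = 0.161·4746.693/193.191 = 3.956 s.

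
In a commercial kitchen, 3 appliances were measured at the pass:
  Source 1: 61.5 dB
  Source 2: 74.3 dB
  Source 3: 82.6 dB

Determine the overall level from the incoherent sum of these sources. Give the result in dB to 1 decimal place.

Σ 10^(Lᵢ/10) = 2.103e+08.
L_total = 10·log₁₀(2.103e+08) = 83.2 dB.

83.2 dB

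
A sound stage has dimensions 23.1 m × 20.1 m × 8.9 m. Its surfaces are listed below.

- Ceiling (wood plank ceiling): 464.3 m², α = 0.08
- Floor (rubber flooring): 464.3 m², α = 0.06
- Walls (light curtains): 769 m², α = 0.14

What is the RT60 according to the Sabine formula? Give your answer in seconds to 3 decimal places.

Summing Sᵢαᵢ: 37.144 + 27.858 + 107.660 → A = 172.662 sabins.
V = 23.1·20.1·8.9 = 4132.359 m³.
Sabine: RT60 = 0.161 × 4132.359 / 172.662 = 3.853 s.

3.853 sec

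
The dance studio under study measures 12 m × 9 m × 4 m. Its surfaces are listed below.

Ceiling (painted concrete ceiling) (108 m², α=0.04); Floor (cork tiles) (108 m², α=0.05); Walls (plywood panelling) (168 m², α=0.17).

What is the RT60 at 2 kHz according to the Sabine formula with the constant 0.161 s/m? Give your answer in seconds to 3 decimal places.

1.817 sec

A = Σ Sᵢαᵢ = 108*0.04 + 108*0.05 + 168*0.17 = 38.280 sabins.
Room volume: 432 m³.
Sabine: RT60 = 0.161 × 432 / 38.280 = 1.817 s.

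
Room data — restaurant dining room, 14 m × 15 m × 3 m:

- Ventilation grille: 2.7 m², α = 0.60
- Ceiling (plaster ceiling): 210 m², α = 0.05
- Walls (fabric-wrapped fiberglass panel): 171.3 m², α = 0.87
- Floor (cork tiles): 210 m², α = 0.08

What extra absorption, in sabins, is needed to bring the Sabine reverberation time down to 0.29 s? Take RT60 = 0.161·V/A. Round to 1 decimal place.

171.8 sabins

Total absorption A₁ = 2.7·0.60 + 210·0.05 + 171.3·0.87 + 210·0.08
  = 1.620 + 10.500 + 149.031 + 16.800 = 177.951 m² sabins.
V = 630 m³. Required absorption A₂ = 0.161 × 630 / 0.29 = 349.759 sabins.
Additional absorption ΔA = 349.759 − 177.951 = 171.8 sabins.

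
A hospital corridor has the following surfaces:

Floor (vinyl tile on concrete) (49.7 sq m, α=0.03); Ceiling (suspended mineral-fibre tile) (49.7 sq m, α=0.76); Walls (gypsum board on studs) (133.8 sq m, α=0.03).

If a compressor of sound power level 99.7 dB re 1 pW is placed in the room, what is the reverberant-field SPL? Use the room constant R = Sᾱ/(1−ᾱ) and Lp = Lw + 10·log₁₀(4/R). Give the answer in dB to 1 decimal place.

88.5 dB

A = 43.277 sabins; S = 233.2 sq m.
ᾱ = 43.277/233.2 = 0.1856; R = Sᾱ/(1−ᾱ) = 43.277/(1−0.1856) = 53.140 sq m.
Lp = Lw + 10 log₁₀(4/R) = 99.7 -11.23 = 88.5 dB.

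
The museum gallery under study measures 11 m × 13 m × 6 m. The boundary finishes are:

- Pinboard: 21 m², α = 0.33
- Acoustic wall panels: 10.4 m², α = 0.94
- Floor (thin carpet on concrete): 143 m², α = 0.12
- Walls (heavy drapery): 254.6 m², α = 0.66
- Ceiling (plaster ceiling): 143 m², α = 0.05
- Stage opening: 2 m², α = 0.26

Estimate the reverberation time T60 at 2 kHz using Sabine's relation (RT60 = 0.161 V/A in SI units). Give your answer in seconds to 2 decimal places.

0.66 s

A = Σ Sᵢαᵢ = 21·0.33 + 10.4·0.94 + 143·0.12 + 254.6·0.66 + 143·0.05 + 2·0.26 = 209.572 sabins.
Volume V = 11 × 13 × 6 = 858 m³.
T = 0.161 V/A = 0.161·858/209.572 = 0.66 s.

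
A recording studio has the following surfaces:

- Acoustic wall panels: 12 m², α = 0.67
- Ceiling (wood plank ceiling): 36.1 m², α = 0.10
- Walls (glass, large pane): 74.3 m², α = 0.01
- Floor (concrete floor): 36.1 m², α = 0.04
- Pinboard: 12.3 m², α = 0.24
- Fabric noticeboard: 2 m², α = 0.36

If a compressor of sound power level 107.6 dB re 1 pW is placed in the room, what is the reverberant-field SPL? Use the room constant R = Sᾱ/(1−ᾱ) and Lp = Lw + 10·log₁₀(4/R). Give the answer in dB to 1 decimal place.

100.7 dB

Σ(Sᵢαᵢ) = 12×0.67 + 36.1×0.10 + 74.3×0.01 + 36.1×0.04 + 12.3×0.24 + 2×0.36 = 17.509; total area S = 172.8 m².
ᾱ = 0.1013, so room constant R = A/(1−ᾱ) = 19.483 m².
Lp = 107.6 + 10·log₁₀(4/19.483) = 107.6 + (-6.88) = 100.7 dB.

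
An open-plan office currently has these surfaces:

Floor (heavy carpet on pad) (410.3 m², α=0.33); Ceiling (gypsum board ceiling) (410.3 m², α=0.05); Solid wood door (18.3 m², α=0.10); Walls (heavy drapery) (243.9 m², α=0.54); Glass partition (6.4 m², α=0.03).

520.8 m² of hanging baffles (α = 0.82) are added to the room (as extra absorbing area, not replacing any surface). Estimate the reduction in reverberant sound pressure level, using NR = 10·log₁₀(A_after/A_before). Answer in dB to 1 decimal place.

3.9 dB

Total absorption A_before = 410.3*0.33 + 410.3*0.05 + 18.3*0.10 + 243.9*0.54 + 6.4*0.03
  = 135.399 + 20.515 + 1.830 + 131.706 + 0.192 = 289.642 m² sabins.
Added absorption = 520.8 × 0.82 = 427.056 sabins.
New total A_after = 716.698 sabins.
NR = 10·log₁₀(716.698/289.642) = 3.9 dB.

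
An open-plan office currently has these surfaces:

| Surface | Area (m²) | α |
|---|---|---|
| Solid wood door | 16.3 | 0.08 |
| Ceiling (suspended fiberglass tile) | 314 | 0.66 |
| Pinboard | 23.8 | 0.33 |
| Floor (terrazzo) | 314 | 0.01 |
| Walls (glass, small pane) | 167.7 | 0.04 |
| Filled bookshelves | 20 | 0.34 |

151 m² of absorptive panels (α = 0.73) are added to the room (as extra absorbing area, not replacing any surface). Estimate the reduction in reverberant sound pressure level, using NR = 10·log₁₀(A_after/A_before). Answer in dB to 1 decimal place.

1.7 dB

Equivalent absorption area: A_before = 16.3·0.08 + 314·0.66 + 23.8·0.33 + 314·0.01 + 167.7·0.04 + 20·0.34 = 233.046 m².
Treatment contributes 151·0.73 = 110.230 sabins.
A_after = 233.046 + 110.230 = 343.276 sabins.
Reduction = 10 log₁₀(A_after/A_before) = 10 log₁₀(1.4730) = 1.7 dB.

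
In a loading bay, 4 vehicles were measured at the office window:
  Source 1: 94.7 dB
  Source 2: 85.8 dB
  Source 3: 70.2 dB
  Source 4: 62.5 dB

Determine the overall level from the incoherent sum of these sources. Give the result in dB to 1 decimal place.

95.2 dB

Sum in the linear (power) domain: Σ 10^(Lᵢ/10) = 10^(94.7/10) + 10^(85.8/10) + 10^(70.2/10) + 10^(62.5/10) = 3.344e+09.
Back to dB: 10·log₁₀ Σ = 95.2 dB.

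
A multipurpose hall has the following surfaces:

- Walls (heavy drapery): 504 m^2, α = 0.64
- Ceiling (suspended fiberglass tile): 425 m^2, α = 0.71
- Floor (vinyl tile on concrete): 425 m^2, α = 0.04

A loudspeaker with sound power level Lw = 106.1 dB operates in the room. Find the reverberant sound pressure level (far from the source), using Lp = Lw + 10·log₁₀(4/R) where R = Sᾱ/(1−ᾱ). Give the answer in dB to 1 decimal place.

81.3 dB

A = 641.310 sabins; S = 1354.0 m^2.
ᾱ = 0.4736, so room constant R = A/(1−ᾱ) = 1218.294 m^2.
Lp = 106.1 + 10·log₁₀(4/1218.294) = 106.1 + (-24.84) = 81.3 dB.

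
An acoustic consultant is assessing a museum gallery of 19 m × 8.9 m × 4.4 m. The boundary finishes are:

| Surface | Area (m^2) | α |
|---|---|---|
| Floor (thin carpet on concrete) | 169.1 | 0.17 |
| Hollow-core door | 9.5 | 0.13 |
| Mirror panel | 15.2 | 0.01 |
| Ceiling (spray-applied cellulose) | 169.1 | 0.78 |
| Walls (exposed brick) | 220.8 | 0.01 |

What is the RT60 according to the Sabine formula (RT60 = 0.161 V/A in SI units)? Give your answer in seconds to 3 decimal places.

Total absorption A = 169.1×0.17 + 9.5×0.13 + 15.2×0.01 + 169.1×0.78 + 220.8×0.01
  = 28.747 + 1.235 + 0.152 + 131.898 + 2.208 = 164.240 m^2 sabins.
Room volume: 744.04 m³.
RT60 = 0.161 · V / A = 0.161 × 744.04 / 164.240 = 0.729 s.

0.729 s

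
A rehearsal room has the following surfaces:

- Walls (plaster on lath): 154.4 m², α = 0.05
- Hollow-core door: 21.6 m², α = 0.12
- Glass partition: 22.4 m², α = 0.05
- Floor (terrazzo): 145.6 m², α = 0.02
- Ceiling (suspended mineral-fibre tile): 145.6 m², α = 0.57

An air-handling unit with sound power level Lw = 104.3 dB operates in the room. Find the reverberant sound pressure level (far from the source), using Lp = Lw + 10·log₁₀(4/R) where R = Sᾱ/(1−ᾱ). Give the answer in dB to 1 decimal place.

Σ(Sᵢαᵢ) = 154.4×0.05 + 21.6×0.12 + 22.4×0.05 + 145.6×0.02 + 145.6×0.57 = 97.336; total area S = 489.6 m².
ᾱ = 97.336/489.6 = 0.1988; R = Sᾱ/(1−ᾱ) = 97.336/(1−0.1988) = 121.488 m².
Lp = Lw + 10 log₁₀(4/R) = 104.3 -14.82 = 89.5 dB.

89.5 dB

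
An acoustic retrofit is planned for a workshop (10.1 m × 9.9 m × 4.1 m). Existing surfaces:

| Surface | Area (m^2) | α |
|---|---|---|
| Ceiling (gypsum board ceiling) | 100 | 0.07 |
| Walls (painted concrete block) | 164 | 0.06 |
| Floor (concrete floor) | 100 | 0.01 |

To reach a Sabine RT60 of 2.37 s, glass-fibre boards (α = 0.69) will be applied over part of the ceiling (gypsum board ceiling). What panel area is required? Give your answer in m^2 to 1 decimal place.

16.1

Total absorption A₁ = 100·0.07 + 164·0.06 + 100·0.01
  = 7.000 + 9.840 + 1.000 = 17.840 m^2 sabins.
Required A₂ = 0.161·409.959/2.37 = 27.850 sabins.
Absorption to add: 27.850 − 17.840 = 10.010 sabins.
Net gain per m^2: Δα = 0.69 − 0.07 = 0.62.
Panel area = 10.010 / 0.62 = 16.1 m^2.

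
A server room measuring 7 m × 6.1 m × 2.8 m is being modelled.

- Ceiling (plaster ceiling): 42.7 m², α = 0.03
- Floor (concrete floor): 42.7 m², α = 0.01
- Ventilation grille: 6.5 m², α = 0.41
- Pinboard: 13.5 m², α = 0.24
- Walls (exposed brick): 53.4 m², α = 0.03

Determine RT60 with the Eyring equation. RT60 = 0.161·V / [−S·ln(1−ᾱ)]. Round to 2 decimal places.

S = Σ Sᵢ = 158.8 m².
Σ(Sᵢαᵢ) = 42.7·0.03 + 42.7·0.01 + 6.5·0.41 + 13.5·0.24 + 53.4·0.03 = 9.215.
Mean coefficient ᾱ = A/S = 0.0580.
−S·ln(1−ᾱ) = −158.8 × ln(1 − 0.0580) = 9.488.
V = 7 × 6.1 × 2.8 = 119.56 m³.
RT60 = 0.161 × 119.56 / 9.488 = 2.03 s.

2.03 s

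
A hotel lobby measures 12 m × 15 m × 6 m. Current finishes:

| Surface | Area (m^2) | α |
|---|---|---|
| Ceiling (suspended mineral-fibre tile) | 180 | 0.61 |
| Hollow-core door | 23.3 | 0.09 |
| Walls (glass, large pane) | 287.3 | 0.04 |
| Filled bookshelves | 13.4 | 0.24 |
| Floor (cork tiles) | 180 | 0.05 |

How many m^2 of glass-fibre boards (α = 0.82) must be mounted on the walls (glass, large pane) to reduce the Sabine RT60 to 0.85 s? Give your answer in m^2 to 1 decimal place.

Total absorption A₁ = 180*0.61 + 23.3*0.09 + 287.3*0.04 + 13.4*0.24 + 180*0.05
  = 109.800 + 2.097 + 11.492 + 3.216 + 9.000 = 135.605 m^2 sabins.
Required A₂ = 0.161·1080/0.85 = 204.565 sabins.
ΔA needed = 204.565 − 135.605 = 68.960 sabins.
Net gain per m^2: Δα = 0.82 − 0.04 = 0.78.
Panel area = 68.960 / 0.78 = 88.4 m^2.

88.4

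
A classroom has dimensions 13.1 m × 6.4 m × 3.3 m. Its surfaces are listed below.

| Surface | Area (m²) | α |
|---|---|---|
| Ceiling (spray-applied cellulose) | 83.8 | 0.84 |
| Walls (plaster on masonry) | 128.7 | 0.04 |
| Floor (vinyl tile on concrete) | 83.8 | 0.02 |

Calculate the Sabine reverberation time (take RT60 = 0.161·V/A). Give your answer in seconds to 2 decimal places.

0.58 s

Total absorption A = 83.8·0.84 + 128.7·0.04 + 83.8·0.02
  = 70.392 + 5.148 + 1.676 = 77.216 m² sabins.
Volume V = 13.1 × 6.4 × 3.3 = 276.672 m³.
RT60 = 0.161 · V / A = 0.161 × 276.672 / 77.216 = 0.58 s.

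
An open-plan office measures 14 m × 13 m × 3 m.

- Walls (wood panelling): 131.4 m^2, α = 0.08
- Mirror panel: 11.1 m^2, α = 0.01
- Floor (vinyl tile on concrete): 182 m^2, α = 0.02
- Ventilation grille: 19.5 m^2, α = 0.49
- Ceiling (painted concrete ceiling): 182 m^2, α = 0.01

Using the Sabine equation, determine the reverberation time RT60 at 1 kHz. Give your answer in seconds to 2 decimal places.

Summing Sᵢαᵢ: 10.512 + 0.111 + 3.640 + 9.555 + 1.820 → A = 25.638 sabins.
Room volume: 546 m³.
T = 0.161 V/A = 0.161·546/25.638 = 3.43 s.

3.43 s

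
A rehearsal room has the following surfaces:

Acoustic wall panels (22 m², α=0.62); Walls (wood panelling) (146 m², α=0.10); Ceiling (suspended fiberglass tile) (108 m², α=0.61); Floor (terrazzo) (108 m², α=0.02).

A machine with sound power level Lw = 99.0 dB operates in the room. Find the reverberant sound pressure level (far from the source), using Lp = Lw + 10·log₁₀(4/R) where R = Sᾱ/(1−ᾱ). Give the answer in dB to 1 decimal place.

83.9 dB

A = 96.280 sabins; S = 384.0 m².
ᾱ = 0.2507, so room constant R = A/(1−ᾱ) = 128.493 m².
Lp = 99.0 + 10·log₁₀(4/128.493) = 99.0 + (-15.07) = 83.9 dB.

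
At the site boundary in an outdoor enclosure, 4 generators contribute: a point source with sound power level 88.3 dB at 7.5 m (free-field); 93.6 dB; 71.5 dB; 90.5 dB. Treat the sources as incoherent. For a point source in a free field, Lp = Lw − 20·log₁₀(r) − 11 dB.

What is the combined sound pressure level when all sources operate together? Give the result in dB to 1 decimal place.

Source at 7.5 m: Lp = 88.3 − 20·log₁₀(7.5) − 11 = 59.8 dB.
Sum in the linear (power) domain: Σ 10^(Lᵢ/10) = 10^(59.8/10) + 10^(93.6/10) + 10^(71.5/10) + 10^(90.5/10) = 3.428e+09.
Back to dB: 10·log₁₀ Σ = 95.4 dB.

95.4 dB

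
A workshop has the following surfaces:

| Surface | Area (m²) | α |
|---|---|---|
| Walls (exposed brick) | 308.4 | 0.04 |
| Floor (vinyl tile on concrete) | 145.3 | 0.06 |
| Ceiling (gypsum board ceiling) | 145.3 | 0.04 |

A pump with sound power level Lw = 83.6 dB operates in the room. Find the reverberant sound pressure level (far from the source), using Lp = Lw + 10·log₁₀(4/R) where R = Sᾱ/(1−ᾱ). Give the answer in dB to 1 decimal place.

Σ(Sᵢαᵢ) = 308.4×0.04 + 145.3×0.06 + 145.3×0.04 = 26.866; total area S = 599.0 m².
ᾱ = 26.866/599.0 = 0.0449; R = Sᾱ/(1−ᾱ) = 26.866/(1−0.0449) = 28.129 m².
Lp = Lw + 10 log₁₀(4/R) = 83.6 -8.47 = 75.1 dB.

75.1 dB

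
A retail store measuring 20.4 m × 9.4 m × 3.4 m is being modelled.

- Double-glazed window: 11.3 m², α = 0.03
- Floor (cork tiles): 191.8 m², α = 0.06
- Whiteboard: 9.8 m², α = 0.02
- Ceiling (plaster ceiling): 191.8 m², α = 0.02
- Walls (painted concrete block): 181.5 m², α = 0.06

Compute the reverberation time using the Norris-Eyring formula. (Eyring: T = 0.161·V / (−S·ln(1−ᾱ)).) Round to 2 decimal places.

S = Σ Sᵢ = 586.2 m².
Absorption A = 11.3×0.03 + 191.8×0.06 + 9.8×0.02 + 191.8×0.02 + 181.5×0.06 = 26.769 sabins.
ᾱ = 26.769 / 586.2 = 0.0457.
−S·ln(1−ᾱ) = −586.2 × ln(1 − 0.0457) = 27.421.
V = 20.4 × 9.4 × 3.4 = 651.984 m³.
T = 0.161·V/[−S·ln(1−ᾱ)] = 0.161·651.984/27.421 = 3.83 s.

3.83 seconds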